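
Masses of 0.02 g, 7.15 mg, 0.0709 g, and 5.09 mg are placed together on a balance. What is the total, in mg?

103.14 mg

In mg:
  0.02 g = 0.02e3 mg = 20
  7.15 mg → 7.15
  0.0709 g = 0.0709e3 mg = 70.9
  5.09 mg → 5.09
Sum: 20 + 7.15 + 70.9 + 5.09 = 103.14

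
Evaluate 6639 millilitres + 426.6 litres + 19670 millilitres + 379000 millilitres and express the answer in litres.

831.909 litres

In litres:
  6639 millilitres = 6639e-3 litres = 6.639
  426.6 litres → 426.6
  19670 millilitres = 19670e-3 litres = 19.67
  379000 millilitres = 379000e-3 litres = 379
Sum: 6.639 + 426.6 + 19.67 + 379 = 831.909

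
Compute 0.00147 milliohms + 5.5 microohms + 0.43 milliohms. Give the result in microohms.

In microohms:
  0.00147 milliohms = 0.00147 × 10^3 microohms = 1.47
  5.5 microohms → 5.5
  0.43 milliohms = 0.43 × 10^3 microohms = 430
Sum: 1.47 + 5.5 + 430 = 436.97

436.97 microohms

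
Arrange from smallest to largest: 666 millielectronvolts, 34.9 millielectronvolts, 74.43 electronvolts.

666 millielectronvolts = 0.666 electronvolts
34.9 millielectronvolts = 0.0349 electronvolts
74.43 electronvolts = 74.43 electronvolts

34.9 millielectronvolts < 666 millielectronvolts < 74.43 electronvolts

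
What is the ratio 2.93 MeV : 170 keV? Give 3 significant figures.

17.2

(2.93 × 10^6) / (170 × 10^3) = 0.01724 × 10^3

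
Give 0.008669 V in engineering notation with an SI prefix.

8.669 mV

= 8.669 × 10^-3 V; 10^-3 is milli.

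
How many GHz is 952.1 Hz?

(no prefix) = 10⁰, giga = 10⁹; factor is 10⁻⁹.
952.1 × 10⁻⁹ = 0.0000009521

0.0000009521 GHz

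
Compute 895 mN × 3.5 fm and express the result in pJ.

895 × 10⁻³ × 3.5 × 10⁻¹⁵ = 3132.5 × 10⁻¹⁸ J

0.0031325 pJ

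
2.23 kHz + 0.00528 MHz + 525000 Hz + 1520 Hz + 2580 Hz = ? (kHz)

In kHz:
  2.23 kHz → 2.23
  0.00528 MHz = 0.00528 × 10³ kHz = 5.28
  525000 Hz = 525000 × 10⁻³ kHz = 525
  1520 Hz = 1520 × 10⁻³ kHz = 1.52
  2580 Hz = 2580 × 10⁻³ kHz = 2.58
Sum: 2.23 + 5.28 + 525 + 1.52 + 2.58 = 536.61

536.61 kHz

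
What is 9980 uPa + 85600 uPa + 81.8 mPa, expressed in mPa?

177.38 mPa

In mPa:
  9980 uPa = 9980 × 10⁻³ mPa = 9.98
  85600 uPa = 85600 × 10⁻³ mPa = 85.6
  81.8 mPa → 81.8
Sum: 9.98 + 85.6 + 81.8 = 177.38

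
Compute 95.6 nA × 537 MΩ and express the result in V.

51.3372 V

95.6 × 10^-9 × 537 × 10^6 = 51337.2 × 10^-3 V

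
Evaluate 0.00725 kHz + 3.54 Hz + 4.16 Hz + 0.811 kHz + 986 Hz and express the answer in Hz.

1811.95 Hz

In Hz:
  0.00725 kHz = 0.00725 × 10³ Hz = 7.25
  3.54 Hz → 3.54
  4.16 Hz → 4.16
  0.811 kHz = 0.811 × 10³ Hz = 811
  986 Hz → 986
Sum: 7.25 + 3.54 + 4.16 + 811 + 986 = 1811.95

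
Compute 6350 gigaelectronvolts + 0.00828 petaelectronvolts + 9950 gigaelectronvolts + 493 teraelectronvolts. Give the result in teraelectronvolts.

In teraelectronvolts:
  6350 gigaelectronvolts = 6350 × 10^-3 teraelectronvolts = 6.35
  0.00828 petaelectronvolts = 0.00828 × 10^3 teraelectronvolts = 8.28
  9950 gigaelectronvolts = 9950 × 10^-3 teraelectronvolts = 9.95
  493 teraelectronvolts → 493
Sum: 6.35 + 8.28 + 9.95 + 493 = 517.58

517.58 teraelectronvolts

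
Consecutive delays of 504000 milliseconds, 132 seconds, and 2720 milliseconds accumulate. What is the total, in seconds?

638.72 seconds

In seconds:
  504000 milliseconds = 504000e-3 seconds = 504
  132 seconds → 132
  2720 milliseconds = 2720e-3 seconds = 2.72
Sum: 504 + 132 + 2.72 = 638.72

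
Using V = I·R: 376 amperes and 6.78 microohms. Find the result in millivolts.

376 × 6.78 × 10^-6 = 2549.28 × 10^-6 V

2.54928 millivolts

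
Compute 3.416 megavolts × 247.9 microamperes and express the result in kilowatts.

0.8468264 kilowatts

3.416 × 10^6 × 247.9 × 10^-6 = 846.8264 W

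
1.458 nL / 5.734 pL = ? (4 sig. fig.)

254.3

(1.458 × 10⁻⁹) / (5.734 × 10⁻¹²) = 0.25427 × 10³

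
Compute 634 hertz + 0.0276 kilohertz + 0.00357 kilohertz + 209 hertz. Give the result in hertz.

In hertz:
  634 hertz → 634
  0.0276 kilohertz = 0.0276 × 10³ hertz = 27.6
  0.00357 kilohertz = 0.00357 × 10³ hertz = 3.57
  209 hertz → 209
Sum: 634 + 27.6 + 3.57 + 209 = 874.17

874.17 hertz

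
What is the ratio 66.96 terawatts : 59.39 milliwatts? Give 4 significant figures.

1127000000000000

(66.96 × 10^12) / (59.39 × 10^-3) = 1.1275 × 10^15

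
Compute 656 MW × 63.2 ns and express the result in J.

656 × 10⁶ × 63.2 × 10⁻⁹ = 41459.2 × 10⁻³ J

41.4592 J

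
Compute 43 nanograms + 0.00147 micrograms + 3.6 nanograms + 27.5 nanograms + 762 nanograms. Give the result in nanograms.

In nanograms:
  43 nanograms → 43
  0.00147 micrograms = 0.00147 × 10^3 nanograms = 1.47
  3.6 nanograms → 3.6
  27.5 nanograms → 27.5
  762 nanograms → 762
Sum: 43 + 1.47 + 3.6 + 27.5 + 762 = 837.57

837.57 nanograms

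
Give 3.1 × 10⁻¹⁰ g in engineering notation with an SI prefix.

310 pg

= 310 × 10⁻¹² g; 10⁻¹² is pico.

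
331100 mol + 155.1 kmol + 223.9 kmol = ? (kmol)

710.1 kmol

In kmol:
  331100 mol = 331100 × 10⁻³ kmol = 331.1
  155.1 kmol → 155.1
  223.9 kmol → 223.9
Sum: 331.1 + 155.1 + 223.9 = 710.1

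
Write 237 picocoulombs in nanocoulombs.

pico = 10⁻¹², nano = 10⁻⁹; factor is 10⁻³.
237 × 10⁻³ = 0.237

0.237 nanocoulombs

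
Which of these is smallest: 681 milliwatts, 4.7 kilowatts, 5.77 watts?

681 milliwatts

681 milliwatts = 0.681 watts
4.7 kilowatts = 4700 watts
5.77 watts = 5.77 watts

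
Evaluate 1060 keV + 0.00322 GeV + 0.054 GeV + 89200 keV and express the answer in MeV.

147.48 MeV

In MeV:
  1060 keV = 1060 × 10^-3 MeV = 1.06
  0.00322 GeV = 0.00322 × 10^3 MeV = 3.22
  0.054 GeV = 0.054 × 10^3 MeV = 54
  89200 keV = 89200 × 10^-3 MeV = 89.2
Sum: 1.06 + 3.22 + 54 + 89.2 = 147.48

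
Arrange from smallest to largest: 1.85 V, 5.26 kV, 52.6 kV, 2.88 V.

1.85 V = 1.85 V
5.26 kV = 5260 V
52.6 kV = 52600 V
2.88 V = 2.88 V

1.85 V < 2.88 V < 5.26 kV < 52.6 kV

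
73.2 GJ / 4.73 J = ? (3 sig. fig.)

(73.2 × 10⁹) / (4.73) = 15.48 × 10⁹

15500000000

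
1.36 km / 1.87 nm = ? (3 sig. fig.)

(1.36 × 10^3) / (1.87 × 10^-9) = 0.7273 × 10^12

727000000000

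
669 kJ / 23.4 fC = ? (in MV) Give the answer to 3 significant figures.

28600000000000 MV

(669 × 10³) / (23.4 × 10⁻¹⁵) = 28.59 × 10¹⁸ V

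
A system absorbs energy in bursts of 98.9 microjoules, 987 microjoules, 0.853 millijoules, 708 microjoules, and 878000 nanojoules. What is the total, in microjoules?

In microjoules:
  98.9 microjoules → 98.9
  987 microjoules → 987
  0.853 millijoules = 0.853 × 10^3 microjoules = 853
  708 microjoules → 708
  878000 nanojoules = 878000 × 10^-3 microjoules = 878
Sum: 98.9 + 987 + 853 + 708 + 878 = 3524.9

3524.9 microjoules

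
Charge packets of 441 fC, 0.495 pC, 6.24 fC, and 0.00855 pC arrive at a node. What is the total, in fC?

950.79 fC

In fC:
  441 fC → 441
  0.495 pC = 0.495 × 10^3 fC = 495
  6.24 fC → 6.24
  0.00855 pC = 0.00855 × 10^3 fC = 8.55
Sum: 441 + 495 + 6.24 + 8.55 = 950.79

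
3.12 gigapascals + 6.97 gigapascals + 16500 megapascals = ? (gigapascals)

26.59 gigapascals

In gigapascals:
  3.12 gigapascals → 3.12
  6.97 gigapascals → 6.97
  16500 megapascals = 16500e-3 gigapascals = 16.5
Sum: 3.12 + 6.97 + 16.5 = 26.59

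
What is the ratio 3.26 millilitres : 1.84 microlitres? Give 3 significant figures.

1770

(3.26 × 10^-3) / (1.84 × 10^-6) = 1.772 × 10^3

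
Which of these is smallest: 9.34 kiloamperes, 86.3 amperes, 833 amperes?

9.34 kiloamperes = 9340 amperes
86.3 amperes = 86.3 amperes
833 amperes = 833 amperes

86.3 amperes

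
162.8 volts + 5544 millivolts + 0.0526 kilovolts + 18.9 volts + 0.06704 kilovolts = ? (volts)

In volts:
  162.8 volts → 162.8
  5544 millivolts = 5544 × 10⁻³ volts = 5.544
  0.0526 kilovolts = 0.0526 × 10³ volts = 52.6
  18.9 volts → 18.9
  0.06704 kilovolts = 0.06704 × 10³ volts = 67.04
Sum: 162.8 + 5.544 + 52.6 + 18.9 + 67.04 = 306.884

306.884 volts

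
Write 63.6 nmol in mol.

0.0000000636 mol

nano = 10⁻⁹, (no prefix) = 10⁰; factor is 10⁻⁹.
63.6 × 10⁻⁹ = 0.0000000636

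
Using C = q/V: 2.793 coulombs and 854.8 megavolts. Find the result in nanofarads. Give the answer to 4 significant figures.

3.267 nanofarads

(2.793) / (854.8 × 10⁶) = 0.00326743 × 10⁻⁶ F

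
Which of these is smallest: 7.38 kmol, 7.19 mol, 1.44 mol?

1.44 mol

7.38 kmol = 7380 mol
7.19 mol = 7.19 mol
1.44 mol = 1.44 mol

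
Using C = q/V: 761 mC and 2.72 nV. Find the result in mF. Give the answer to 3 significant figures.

(761 × 10^-3) / (2.72 × 10^-9) = 279.78 × 10^6 F

280000000000 mF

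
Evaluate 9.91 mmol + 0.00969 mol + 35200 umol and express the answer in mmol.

In mmol:
  9.91 mmol → 9.91
  0.00969 mol = 0.00969e3 mmol = 9.69
  35200 umol = 35200e-3 mmol = 35.2
Sum: 9.91 + 9.69 + 35.2 = 54.8

54.8 mmol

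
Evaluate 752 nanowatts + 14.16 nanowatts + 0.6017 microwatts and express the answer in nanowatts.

1367.86 nanowatts

In nanowatts:
  752 nanowatts → 752
  14.16 nanowatts → 14.16
  0.6017 microwatts = 0.6017 × 10³ nanowatts = 601.7
Sum: 752 + 14.16 + 601.7 = 1367.86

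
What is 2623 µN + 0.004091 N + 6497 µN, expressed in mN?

13.211 mN

In mN:
  2623 µN = 2623 × 10⁻³ mN = 2.623
  0.004091 N = 0.004091 × 10³ mN = 4.091
  6497 µN = 6497 × 10⁻³ mN = 6.497
Sum: 2.623 + 4.091 + 6.497 = 13.211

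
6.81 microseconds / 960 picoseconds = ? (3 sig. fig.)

(6.81 × 10⁻⁶) / (960 × 10⁻¹²) = 0.007094 × 10⁶

7090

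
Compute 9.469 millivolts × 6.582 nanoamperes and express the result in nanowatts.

9.469 × 10⁻³ × 6.582 × 10⁻⁹ = 62.324958 × 10⁻¹² W

0.062324958 nanowatts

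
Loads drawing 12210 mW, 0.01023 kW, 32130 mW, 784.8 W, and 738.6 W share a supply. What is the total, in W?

1577.97 W

In W:
  12210 mW = 12210 × 10⁻³ W = 12.21
  0.01023 kW = 0.01023 × 10³ W = 10.23
  32130 mW = 32130 × 10⁻³ W = 32.13
  784.8 W → 784.8
  738.6 W → 738.6
Sum: 12.21 + 10.23 + 32.13 + 784.8 + 738.6 = 1577.97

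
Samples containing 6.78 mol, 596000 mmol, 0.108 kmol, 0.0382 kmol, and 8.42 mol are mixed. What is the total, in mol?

757.4 mol

In mol:
  6.78 mol → 6.78
  596000 mmol = 596000 × 10⁻³ mol = 596
  0.108 kmol = 0.108 × 10³ mol = 108
  0.0382 kmol = 0.0382 × 10³ mol = 38.2
  8.42 mol → 8.42
Sum: 6.78 + 596 + 108 + 38.2 + 8.42 = 757.4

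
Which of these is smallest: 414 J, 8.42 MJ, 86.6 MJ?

414 J = 414 J
8.42 MJ = 8420000 J
86.6 MJ = 86600000 J

414 J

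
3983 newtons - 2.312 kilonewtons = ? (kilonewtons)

In kilonewtons:
  3983 newtons = 3983e-3 kilonewtons = 3.983
  2.312 kilonewtons → 2.312
Difference: 3.983 - 2.312 = 1.671

1.671 kilonewtons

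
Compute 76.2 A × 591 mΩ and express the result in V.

45.0342 V

76.2 × 591e-3 = 45034.2e-3 V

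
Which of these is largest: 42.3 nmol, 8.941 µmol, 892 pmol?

8.941 µmol

42.3 nmol = 0.0000000423 mol
8.941 µmol = 0.000008941 mol
892 pmol = 0.000000000892 mol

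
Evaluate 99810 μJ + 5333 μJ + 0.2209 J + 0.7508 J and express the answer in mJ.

1076.843 mJ

In mJ:
  99810 μJ = 99810e-3 mJ = 99.81
  5333 μJ = 5333e-3 mJ = 5.333
  0.2209 J = 0.2209e3 mJ = 220.9
  0.7508 J = 0.7508e3 mJ = 750.8
Sum: 99.81 + 5.333 + 220.9 + 750.8 = 1076.843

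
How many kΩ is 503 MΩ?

mega = 10⁶, kilo = 10³; factor is 10³.
503 × 10³ = 503000

503000 kΩ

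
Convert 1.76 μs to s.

0.00000176 s

micro = 1e-6, (no prefix) = 1e0; factor is 1e-6.
1.76 × 1e-6 = 0.00000176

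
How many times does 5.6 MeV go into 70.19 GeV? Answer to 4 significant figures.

12530

(70.19 × 10⁹) / (5.6 × 10⁶) = 12.534 × 10³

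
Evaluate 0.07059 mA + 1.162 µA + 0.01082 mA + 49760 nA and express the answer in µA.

In µA:
  0.07059 mA = 0.07059e3 µA = 70.59
  1.162 µA → 1.162
  0.01082 mA = 0.01082e3 µA = 10.82
  49760 nA = 49760e-3 µA = 49.76
Sum: 70.59 + 1.162 + 10.82 + 49.76 = 132.332

132.332 µA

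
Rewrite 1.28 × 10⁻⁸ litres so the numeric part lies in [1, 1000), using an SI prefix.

= 12.8 × 10⁻⁹ litres; 10⁻⁹ is nano.

12.8 nanolitres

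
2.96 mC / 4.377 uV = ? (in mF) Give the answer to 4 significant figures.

(2.96 × 10⁻³) / (4.377 × 10⁻⁶) = 0.676262 × 10³ F

676300 mF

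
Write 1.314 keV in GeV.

0.000001314 GeV

kilo = 10^3, giga = 10^9; factor is 10^-6.
1.314 × 10^-6 = 0.000001314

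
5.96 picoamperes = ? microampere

pico = 1e-12, micro = 1e-6; factor is 1e-6.
5.96 × 1e-6 = 0.00000596

0.00000596 microamperes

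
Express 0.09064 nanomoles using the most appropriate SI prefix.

= 90.64 × 10^-12 moles; 10^-12 is pico.

90.64 picomoles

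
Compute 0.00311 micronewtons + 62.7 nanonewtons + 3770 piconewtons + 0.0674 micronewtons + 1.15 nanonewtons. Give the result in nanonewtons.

138.13 nanonewtons

In nanonewtons:
  0.00311 micronewtons = 0.00311 × 10^3 nanonewtons = 3.11
  62.7 nanonewtons → 62.7
  3770 piconewtons = 3770 × 10^-3 nanonewtons = 3.77
  0.0674 micronewtons = 0.0674 × 10^3 nanonewtons = 67.4
  1.15 nanonewtons → 1.15
Sum: 3.11 + 62.7 + 3.77 + 67.4 + 1.15 = 138.13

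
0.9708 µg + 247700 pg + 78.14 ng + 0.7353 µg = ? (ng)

2031.94 ng

In ng:
  0.9708 µg = 0.9708 × 10^3 ng = 970.8
  247700 pg = 247700 × 10^-3 ng = 247.7
  78.14 ng → 78.14
  0.7353 µg = 0.7353 × 10^3 ng = 735.3
Sum: 970.8 + 247.7 + 78.14 + 735.3 = 2031.94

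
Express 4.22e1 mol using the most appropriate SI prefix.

= 42.2 mol; mantissa already in [1, 1000).

42.2 mol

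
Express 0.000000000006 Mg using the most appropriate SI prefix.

= 6e-6 g; 1e-6 is micro.

6 µg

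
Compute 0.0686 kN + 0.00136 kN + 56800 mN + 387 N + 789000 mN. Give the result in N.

In N:
  0.0686 kN = 0.0686 × 10³ N = 68.6
  0.00136 kN = 0.00136 × 10³ N = 1.36
  56800 mN = 56800 × 10⁻³ N = 56.8
  387 N → 387
  789000 mN = 789000 × 10⁻³ N = 789
Sum: 68.6 + 1.36 + 56.8 + 387 + 789 = 1302.76

1302.76 N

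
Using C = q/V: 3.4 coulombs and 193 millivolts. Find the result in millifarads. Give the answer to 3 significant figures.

17600 millifarads

(3.4) / (193 × 10⁻³) = 0.017617 × 10³ F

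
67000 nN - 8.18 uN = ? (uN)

58.82 uN

In uN:
  67000 nN = 67000 × 10^-3 uN = 67
  8.18 uN → 8.18
Difference: 67 - 8.18 = 58.82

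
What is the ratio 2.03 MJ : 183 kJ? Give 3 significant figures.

11.1

(2.03e6) / (183e3) = 0.01109e3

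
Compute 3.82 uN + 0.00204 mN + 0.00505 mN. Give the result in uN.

10.91 uN

In uN:
  3.82 uN → 3.82
  0.00204 mN = 0.00204e3 uN = 2.04
  0.00505 mN = 0.00505e3 uN = 5.05
Sum: 3.82 + 2.04 + 5.05 = 10.91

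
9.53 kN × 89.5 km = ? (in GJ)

0.852935 GJ

9.53 × 10³ × 89.5 × 10³ = 852.935 × 10⁶ J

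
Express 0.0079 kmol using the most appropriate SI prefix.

= 7.9 mol; mantissa already in [1, 1000).

7.9 mol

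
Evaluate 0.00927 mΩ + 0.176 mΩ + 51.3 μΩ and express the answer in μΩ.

In μΩ:
  0.00927 mΩ = 0.00927 × 10³ μΩ = 9.27
  0.176 mΩ = 0.176 × 10³ μΩ = 176
  51.3 μΩ → 51.3
Sum: 9.27 + 176 + 51.3 = 236.57

236.57 μΩ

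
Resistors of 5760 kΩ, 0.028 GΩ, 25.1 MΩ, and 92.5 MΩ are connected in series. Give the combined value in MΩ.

151.36 MΩ

In MΩ:
  5760 kΩ = 5760 × 10⁻³ MΩ = 5.76
  0.028 GΩ = 0.028 × 10³ MΩ = 28
  25.1 MΩ → 25.1
  92.5 MΩ → 92.5
Sum: 5.76 + 28 + 25.1 + 92.5 = 151.36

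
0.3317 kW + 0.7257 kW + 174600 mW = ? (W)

In W:
  0.3317 kW = 0.3317 × 10³ W = 331.7
  0.7257 kW = 0.7257 × 10³ W = 725.7
  174600 mW = 174600 × 10⁻³ W = 174.6
Sum: 331.7 + 725.7 + 174.6 = 1232

1232 W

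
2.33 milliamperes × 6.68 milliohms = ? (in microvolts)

15.5644 microvolts

2.33e-3 × 6.68e-3 = 15.5644e-6 V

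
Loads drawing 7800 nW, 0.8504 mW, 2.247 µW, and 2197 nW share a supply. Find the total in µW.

In µW:
  7800 nW = 7800e-3 µW = 7.8
  0.8504 mW = 0.8504e3 µW = 850.4
  2.247 µW → 2.247
  2197 nW = 2197e-3 µW = 2.197
Sum: 7.8 + 850.4 + 2.247 + 2.197 = 862.644

862.644 µW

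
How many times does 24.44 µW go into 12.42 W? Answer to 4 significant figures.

(12.42) / (24.44 × 10^-6) = 0.50818 × 10^6

508200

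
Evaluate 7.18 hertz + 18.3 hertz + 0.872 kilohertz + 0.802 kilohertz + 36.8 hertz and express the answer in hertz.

In hertz:
  7.18 hertz → 7.18
  18.3 hertz → 18.3
  0.872 kilohertz = 0.872 × 10³ hertz = 872
  0.802 kilohertz = 0.802 × 10³ hertz = 802
  36.8 hertz → 36.8
Sum: 7.18 + 18.3 + 872 + 802 + 36.8 = 1736.28

1736.28 hertz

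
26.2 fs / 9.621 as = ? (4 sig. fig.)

2723

(26.2e-15) / (9.621e-18) = 2.7232e3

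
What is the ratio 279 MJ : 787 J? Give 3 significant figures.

(279 × 10^6) / (787) = 0.3545 × 10^6

355000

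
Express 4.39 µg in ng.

4390 ng

micro = 10^-6, nano = 10^-9; factor is 10^3.
4.39 × 10^3 = 4390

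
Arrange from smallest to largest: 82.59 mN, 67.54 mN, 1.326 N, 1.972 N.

67.54 mN < 82.59 mN < 1.326 N < 1.972 N

82.59 mN = 0.08259 N
67.54 mN = 0.06754 N
1.326 N = 1.326 N
1.972 N = 1.972 N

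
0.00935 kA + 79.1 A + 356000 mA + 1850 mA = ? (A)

In A:
  0.00935 kA = 0.00935 × 10³ A = 9.35
  79.1 A → 79.1
  356000 mA = 356000 × 10⁻³ A = 356
  1850 mA = 1850 × 10⁻³ A = 1.85
Sum: 9.35 + 79.1 + 356 + 1.85 = 446.3

446.3 A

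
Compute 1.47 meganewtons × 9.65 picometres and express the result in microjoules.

14.1855 microjoules

1.47 × 10⁶ × 9.65 × 10⁻¹² = 14.1855 × 10⁻⁶ J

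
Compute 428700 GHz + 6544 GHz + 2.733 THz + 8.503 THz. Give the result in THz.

446.48 THz

In THz:
  428700 GHz = 428700 × 10^-3 THz = 428.7
  6544 GHz = 6544 × 10^-3 THz = 6.544
  2.733 THz → 2.733
  8.503 THz → 8.503
Sum: 428.7 + 6.544 + 2.733 + 8.503 = 446.48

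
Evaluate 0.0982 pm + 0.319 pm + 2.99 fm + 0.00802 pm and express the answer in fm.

428.21 fm

In fm:
  0.0982 pm = 0.0982 × 10^3 fm = 98.2
  0.319 pm = 0.319 × 10^3 fm = 319
  2.99 fm → 2.99
  0.00802 pm = 0.00802 × 10^3 fm = 8.02
Sum: 98.2 + 319 + 2.99 + 8.02 = 428.21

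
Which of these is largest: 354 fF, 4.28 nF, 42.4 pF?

354 fF = 0.000000000000354 F
4.28 nF = 0.00000000428 F
42.4 pF = 0.0000000000424 F

4.28 nF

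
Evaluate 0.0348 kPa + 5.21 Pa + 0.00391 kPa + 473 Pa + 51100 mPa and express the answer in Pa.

568.02 Pa

In Pa:
  0.0348 kPa = 0.0348 × 10^3 Pa = 34.8
  5.21 Pa → 5.21
  0.00391 kPa = 0.00391 × 10^3 Pa = 3.91
  473 Pa → 473
  51100 mPa = 51100 × 10^-3 Pa = 51.1
Sum: 34.8 + 5.21 + 3.91 + 473 + 51.1 = 568.02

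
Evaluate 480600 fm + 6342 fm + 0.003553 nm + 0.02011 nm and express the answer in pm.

In pm:
  480600 fm = 480600 × 10^-3 pm = 480.6
  6342 fm = 6342 × 10^-3 pm = 6.342
  0.003553 nm = 0.003553 × 10^3 pm = 3.553
  0.02011 nm = 0.02011 × 10^3 pm = 20.11
Sum: 480.6 + 6.342 + 3.553 + 20.11 = 510.605

510.605 pm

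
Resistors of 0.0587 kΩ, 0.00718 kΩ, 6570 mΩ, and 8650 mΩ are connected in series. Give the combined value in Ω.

81.1 Ω

In Ω:
  0.0587 kΩ = 0.0587 × 10³ Ω = 58.7
  0.00718 kΩ = 0.00718 × 10³ Ω = 7.18
  6570 mΩ = 6570 × 10⁻³ Ω = 6.57
  8650 mΩ = 8650 × 10⁻³ Ω = 8.65
Sum: 58.7 + 7.18 + 6.57 + 8.65 = 81.1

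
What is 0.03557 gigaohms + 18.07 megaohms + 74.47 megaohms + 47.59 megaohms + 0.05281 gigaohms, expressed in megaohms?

In megaohms:
  0.03557 gigaohms = 0.03557e3 megaohms = 35.57
  18.07 megaohms → 18.07
  74.47 megaohms → 74.47
  47.59 megaohms → 47.59
  0.05281 gigaohms = 0.05281e3 megaohms = 52.81
Sum: 35.57 + 18.07 + 74.47 + 47.59 + 52.81 = 228.51

228.51 megaohms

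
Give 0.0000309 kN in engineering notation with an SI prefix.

30.9 mN

= 30.9 × 10^-3 N; 10^-3 is milli.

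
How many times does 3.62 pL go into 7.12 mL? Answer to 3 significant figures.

(7.12 × 10⁻³) / (3.62 × 10⁻¹²) = 1.967 × 10⁹

1970000000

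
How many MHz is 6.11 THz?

6110000 MHz

tera = 1e12, mega = 1e6; factor is 1e6.
6.11 × 1e6 = 6110000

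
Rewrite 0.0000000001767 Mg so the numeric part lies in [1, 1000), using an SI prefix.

= 176.7e-6 g; 1e-6 is micro.

176.7 μg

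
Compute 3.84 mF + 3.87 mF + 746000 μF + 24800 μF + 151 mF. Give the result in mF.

929.51 mF

In mF:
  3.84 mF → 3.84
  3.87 mF → 3.87
  746000 μF = 746000e-3 mF = 746
  24800 μF = 24800e-3 mF = 24.8
  151 mF → 151
Sum: 3.84 + 3.87 + 746 + 24.8 + 151 = 929.51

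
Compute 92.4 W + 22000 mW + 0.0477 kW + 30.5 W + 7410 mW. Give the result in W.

200.01 W

In W:
  92.4 W → 92.4
  22000 mW = 22000e-3 W = 22
  0.0477 kW = 0.0477e3 W = 47.7
  30.5 W → 30.5
  7410 mW = 7410e-3 W = 7.41
Sum: 92.4 + 22 + 47.7 + 30.5 + 7.41 = 200.01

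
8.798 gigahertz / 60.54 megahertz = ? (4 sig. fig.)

145.3

(8.798 × 10⁹) / (60.54 × 10⁶) = 0.14533 × 10³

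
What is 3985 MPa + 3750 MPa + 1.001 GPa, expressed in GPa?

In GPa:
  3985 MPa = 3985e-3 GPa = 3.985
  3750 MPa = 3750e-3 GPa = 3.75
  1.001 GPa → 1.001
Sum: 3.985 + 3.75 + 1.001 = 8.736

8.736 GPa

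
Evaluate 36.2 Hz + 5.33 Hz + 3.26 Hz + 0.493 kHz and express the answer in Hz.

In Hz:
  36.2 Hz → 36.2
  5.33 Hz → 5.33
  3.26 Hz → 3.26
  0.493 kHz = 0.493 × 10³ Hz = 493
Sum: 36.2 + 5.33 + 3.26 + 493 = 537.79

537.79 Hz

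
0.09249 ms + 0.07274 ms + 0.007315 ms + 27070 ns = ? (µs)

In µs:
  0.09249 ms = 0.09249e3 µs = 92.49
  0.07274 ms = 0.07274e3 µs = 72.74
  0.007315 ms = 0.007315e3 µs = 7.315
  27070 ns = 27070e-3 µs = 27.07
Sum: 92.49 + 72.74 + 7.315 + 27.07 = 199.615

199.615 µs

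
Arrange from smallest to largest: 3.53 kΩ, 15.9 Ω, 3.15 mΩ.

3.53 kΩ = 3530 Ω
15.9 Ω = 15.9 Ω
3.15 mΩ = 0.00315 Ω

3.15 mΩ < 15.9 Ω < 3.53 kΩ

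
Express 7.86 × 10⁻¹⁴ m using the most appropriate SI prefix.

= 78.6 × 10⁻¹⁵ m; 10⁻¹⁵ is femto.

78.6 fm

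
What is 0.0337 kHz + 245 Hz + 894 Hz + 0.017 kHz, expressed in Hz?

1189.7 Hz

In Hz:
  0.0337 kHz = 0.0337e3 Hz = 33.7
  245 Hz → 245
  894 Hz → 894
  0.017 kHz = 0.017e3 Hz = 17
Sum: 33.7 + 245 + 894 + 17 = 1189.7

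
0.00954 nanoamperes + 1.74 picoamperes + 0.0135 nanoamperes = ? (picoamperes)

24.78 picoamperes

In picoamperes:
  0.00954 nanoamperes = 0.00954 × 10³ picoamperes = 9.54
  1.74 picoamperes → 1.74
  0.0135 nanoamperes = 0.0135 × 10³ picoamperes = 13.5
Sum: 9.54 + 1.74 + 13.5 = 24.78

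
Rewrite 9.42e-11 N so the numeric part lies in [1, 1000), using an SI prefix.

= 94.2e-12 N; 1e-12 is pico.

94.2 pN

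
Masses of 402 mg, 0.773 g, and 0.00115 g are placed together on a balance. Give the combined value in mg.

In mg:
  402 mg → 402
  0.773 g = 0.773e3 mg = 773
  0.00115 g = 0.00115e3 mg = 1.15
Sum: 402 + 773 + 1.15 = 1176.15

1176.15 mg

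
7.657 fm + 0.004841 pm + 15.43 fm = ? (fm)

27.928 fm

In fm:
  7.657 fm → 7.657
  0.004841 pm = 0.004841 × 10³ fm = 4.841
  15.43 fm → 15.43
Sum: 7.657 + 4.841 + 15.43 = 27.928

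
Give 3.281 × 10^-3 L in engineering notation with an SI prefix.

= 3.281 × 10^-3 L; 10^-3 is milli.

3.281 mL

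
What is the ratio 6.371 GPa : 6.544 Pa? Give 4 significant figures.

973600000

(6.371 × 10⁹) / (6.544) = 0.97356 × 10⁹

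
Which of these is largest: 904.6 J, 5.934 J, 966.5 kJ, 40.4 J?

966.5 kJ

904.6 J = 904.6 J
5.934 J = 5.934 J
966.5 kJ = 966500 J
40.4 J = 40.4 J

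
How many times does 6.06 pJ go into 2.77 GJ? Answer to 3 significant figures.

457000000000000000000

(2.77 × 10^9) / (6.06 × 10^-12) = 0.4571 × 10^21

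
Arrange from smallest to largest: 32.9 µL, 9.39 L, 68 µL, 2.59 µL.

2.59 µL < 32.9 µL < 68 µL < 9.39 L

32.9 µL = 0.0000329 L
9.39 L = 9.39 L
68 µL = 0.000068 L
2.59 µL = 0.00000259 L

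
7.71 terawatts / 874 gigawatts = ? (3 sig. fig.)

8.82

(7.71 × 10¹²) / (874 × 10⁹) = 0.008822 × 10³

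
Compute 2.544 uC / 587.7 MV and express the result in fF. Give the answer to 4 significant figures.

4.329 fF

(2.544e-6) / (587.7e6) = 0.00432874e-12 F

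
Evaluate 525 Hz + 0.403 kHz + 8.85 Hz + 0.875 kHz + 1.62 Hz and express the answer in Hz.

In Hz:
  525 Hz → 525
  0.403 kHz = 0.403 × 10^3 Hz = 403
  8.85 Hz → 8.85
  0.875 kHz = 0.875 × 10^3 Hz = 875
  1.62 Hz → 1.62
Sum: 525 + 403 + 8.85 + 875 + 1.62 = 1813.47

1813.47 Hz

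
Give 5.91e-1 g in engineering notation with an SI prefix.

591 mg

= 591e-3 g; 1e-3 is milli.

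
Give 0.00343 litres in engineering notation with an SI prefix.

= 3.43e-3 litres; 1e-3 is milli.

3.43 millilitres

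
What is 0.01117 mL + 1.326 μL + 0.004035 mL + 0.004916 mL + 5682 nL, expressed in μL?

In μL:
  0.01117 mL = 0.01117 × 10^3 μL = 11.17
  1.326 μL → 1.326
  0.004035 mL = 0.004035 × 10^3 μL = 4.035
  0.004916 mL = 0.004916 × 10^3 μL = 4.916
  5682 nL = 5682 × 10^-3 μL = 5.682
Sum: 11.17 + 1.326 + 4.035 + 4.916 + 5.682 = 27.129

27.129 μL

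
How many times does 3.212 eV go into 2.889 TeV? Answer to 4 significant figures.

899400000000

(2.889e12) / (3.212) = 0.89944e12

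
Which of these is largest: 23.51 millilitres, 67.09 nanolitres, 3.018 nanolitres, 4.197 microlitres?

23.51 millilitres

23.51 millilitres = 0.02351 litres
67.09 nanolitres = 0.00000006709 litres
3.018 nanolitres = 0.000000003018 litres
4.197 microlitres = 0.000004197 litres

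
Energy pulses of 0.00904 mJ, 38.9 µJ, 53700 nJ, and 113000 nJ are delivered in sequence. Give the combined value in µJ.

214.64 µJ

In µJ:
  0.00904 mJ = 0.00904 × 10³ µJ = 9.04
  38.9 µJ → 38.9
  53700 nJ = 53700 × 10⁻³ µJ = 53.7
  113000 nJ = 113000 × 10⁻³ µJ = 113
Sum: 9.04 + 38.9 + 53.7 + 113 = 214.64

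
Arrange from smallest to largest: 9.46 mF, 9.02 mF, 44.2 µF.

44.2 µF < 9.02 mF < 9.46 mF

9.46 mF = 0.00946 F
9.02 mF = 0.00902 F
44.2 µF = 0.0000442 F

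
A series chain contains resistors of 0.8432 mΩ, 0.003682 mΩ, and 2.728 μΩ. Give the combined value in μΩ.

In μΩ:
  0.8432 mΩ = 0.8432 × 10³ μΩ = 843.2
  0.003682 mΩ = 0.003682 × 10³ μΩ = 3.682
  2.728 μΩ → 2.728
Sum: 843.2 + 3.682 + 2.728 = 849.61

849.61 μΩ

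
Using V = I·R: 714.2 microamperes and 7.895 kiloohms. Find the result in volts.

714.2e-6 × 7.895e3 = 5638.609e-3 V

5.638609 volts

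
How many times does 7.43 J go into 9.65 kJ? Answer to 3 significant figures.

(9.65e3) / (7.43) = 1.299e3

1300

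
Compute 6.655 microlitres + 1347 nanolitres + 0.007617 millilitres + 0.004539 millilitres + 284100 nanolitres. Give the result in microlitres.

In microlitres:
  6.655 microlitres → 6.655
  1347 nanolitres = 1347 × 10⁻³ microlitres = 1.347
  0.007617 millilitres = 0.007617 × 10³ microlitres = 7.617
  0.004539 millilitres = 0.004539 × 10³ microlitres = 4.539
  284100 nanolitres = 284100 × 10⁻³ microlitres = 284.1
Sum: 6.655 + 1.347 + 7.617 + 4.539 + 284.1 = 304.258

304.258 microlitres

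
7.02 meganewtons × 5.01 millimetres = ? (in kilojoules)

35.1702 kilojoules

7.02 × 10^6 × 5.01 × 10^-3 = 35.1702 × 10^3 J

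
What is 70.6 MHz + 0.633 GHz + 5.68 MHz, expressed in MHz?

In MHz:
  70.6 MHz → 70.6
  0.633 GHz = 0.633 × 10^3 MHz = 633
  5.68 MHz → 5.68
Sum: 70.6 + 633 + 5.68 = 709.28

709.28 MHz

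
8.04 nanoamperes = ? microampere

nano = 1e-9, micro = 1e-6; factor is 1e-3.
8.04 × 1e-3 = 0.00804

0.00804 microamperes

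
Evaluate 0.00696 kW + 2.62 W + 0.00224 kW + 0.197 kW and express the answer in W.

In W:
  0.00696 kW = 0.00696 × 10^3 W = 6.96
  2.62 W → 2.62
  0.00224 kW = 0.00224 × 10^3 W = 2.24
  0.197 kW = 0.197 × 10^3 W = 197
Sum: 6.96 + 2.62 + 2.24 + 197 = 208.82

208.82 W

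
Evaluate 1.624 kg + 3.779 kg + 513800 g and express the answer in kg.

In kg:
  1.624 kg → 1.624
  3.779 kg → 3.779
  513800 g = 513800 × 10^-3 kg = 513.8
Sum: 1.624 + 3.779 + 513.8 = 519.203

519.203 kg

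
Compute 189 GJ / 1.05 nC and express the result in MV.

(189 × 10^9) / (1.05 × 10^-9) = 180 × 10^18 V

180000000000000 MV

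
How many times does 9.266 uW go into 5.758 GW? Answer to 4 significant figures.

(5.758e9) / (9.266e-6) = 0.62141e15

621400000000000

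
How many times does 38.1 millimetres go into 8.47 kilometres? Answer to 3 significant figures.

222000

(8.47 × 10³) / (38.1 × 10⁻³) = 0.2223 × 10⁶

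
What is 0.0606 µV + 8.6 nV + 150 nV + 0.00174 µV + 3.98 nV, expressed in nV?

In nV:
  0.0606 µV = 0.0606 × 10^3 nV = 60.6
  8.6 nV → 8.6
  150 nV → 150
  0.00174 µV = 0.00174 × 10^3 nV = 1.74
  3.98 nV → 3.98
Sum: 60.6 + 8.6 + 150 + 1.74 + 3.98 = 224.92

224.92 nV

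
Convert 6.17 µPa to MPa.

0.00000000000617 MPa

micro = 10⁻⁶, mega = 10⁶; factor is 10⁻¹².
6.17 × 10⁻¹² = 0.00000000000617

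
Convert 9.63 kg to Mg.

kilo = 10^3, mega = 10^6; factor is 10^-3.
9.63 × 10^-3 = 0.00963

0.00963 Mg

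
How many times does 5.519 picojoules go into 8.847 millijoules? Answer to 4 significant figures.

(8.847e-3) / (5.519e-12) = 1.603e9

1603000000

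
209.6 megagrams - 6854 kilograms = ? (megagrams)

202.746 megagrams

In megagrams:
  209.6 megagrams → 209.6
  6854 kilograms = 6854e-3 megagrams = 6.854
Difference: 209.6 - 6.854 = 202.746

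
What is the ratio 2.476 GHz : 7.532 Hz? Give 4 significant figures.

(2.476e9) / (7.532) = 0.32873e9

328700000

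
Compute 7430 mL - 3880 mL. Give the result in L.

In L:
  7430 mL = 7430 × 10^-3 L = 7.43
  3880 mL = 3880 × 10^-3 L = 3.88
Difference: 7.43 - 3.88 = 3.55

3.55 L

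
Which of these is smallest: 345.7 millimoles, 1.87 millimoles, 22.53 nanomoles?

345.7 millimoles = 0.3457 moles
1.87 millimoles = 0.00187 moles
22.53 nanomoles = 0.00000002253 moles

22.53 nanomoles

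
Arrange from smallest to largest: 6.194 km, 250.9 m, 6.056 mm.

6.056 mm < 250.9 m < 6.194 km

6.194 km = 6194 m
250.9 m = 250.9 m
6.056 mm = 0.006056 m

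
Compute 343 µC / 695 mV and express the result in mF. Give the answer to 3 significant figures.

0.494 mF

(343 × 10^-6) / (695 × 10^-3) = 0.49353 × 10^-3 F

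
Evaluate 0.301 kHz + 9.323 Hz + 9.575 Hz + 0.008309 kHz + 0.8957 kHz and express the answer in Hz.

1223.907 Hz

In Hz:
  0.301 kHz = 0.301 × 10^3 Hz = 301
  9.323 Hz → 9.323
  9.575 Hz → 9.575
  0.008309 kHz = 0.008309 × 10^3 Hz = 8.309
  0.8957 kHz = 0.8957 × 10^3 Hz = 895.7
Sum: 301 + 9.323 + 9.575 + 8.309 + 895.7 = 1223.907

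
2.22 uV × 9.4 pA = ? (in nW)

0.000000020868 nW

2.22 × 10⁻⁶ × 9.4 × 10⁻¹² = 20.868 × 10⁻¹⁸ W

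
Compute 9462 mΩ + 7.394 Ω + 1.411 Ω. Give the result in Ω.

18.267 Ω

In Ω:
  9462 mΩ = 9462e-3 Ω = 9.462
  7.394 Ω → 7.394
  1.411 Ω → 1.411
Sum: 9.462 + 7.394 + 1.411 = 18.267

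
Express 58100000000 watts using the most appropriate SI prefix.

58.1 gigawatts

= 58.1 × 10⁹ watts; 10⁹ is giga.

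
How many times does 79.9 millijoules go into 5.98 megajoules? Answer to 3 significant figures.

(5.98e6) / (79.9e-3) = 0.07484e9

74800000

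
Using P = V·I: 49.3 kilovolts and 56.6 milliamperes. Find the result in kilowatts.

2.79038 kilowatts

49.3 × 10³ × 56.6 × 10⁻³ = 2790.38 W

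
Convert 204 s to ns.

(no prefix) = 10⁰, nano = 10⁻⁹; factor is 10⁹.
204 × 10⁹ = 204000000000

204000000000 ns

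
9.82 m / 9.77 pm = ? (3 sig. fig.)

(9.82) / (9.77 × 10^-12) = 1.005 × 10^12

1010000000000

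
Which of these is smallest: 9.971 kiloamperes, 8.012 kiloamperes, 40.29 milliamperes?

9.971 kiloamperes = 9971 amperes
8.012 kiloamperes = 8012 amperes
40.29 milliamperes = 0.04029 amperes

40.29 milliamperes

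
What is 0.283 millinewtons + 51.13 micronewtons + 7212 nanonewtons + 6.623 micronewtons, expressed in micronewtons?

347.965 micronewtons

In micronewtons:
  0.283 millinewtons = 0.283 × 10³ micronewtons = 283
  51.13 micronewtons → 51.13
  7212 nanonewtons = 7212 × 10⁻³ micronewtons = 7.212
  6.623 micronewtons → 6.623
Sum: 283 + 51.13 + 7.212 + 6.623 = 347.965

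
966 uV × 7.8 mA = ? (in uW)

7.5348 uW

966e-6 × 7.8e-3 = 7534.8e-9 W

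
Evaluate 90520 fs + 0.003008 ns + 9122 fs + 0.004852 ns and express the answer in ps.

107.502 ps

In ps:
  90520 fs = 90520e-3 ps = 90.52
  0.003008 ns = 0.003008e3 ps = 3.008
  9122 fs = 9122e-3 ps = 9.122
  0.004852 ns = 0.004852e3 ps = 4.852
Sum: 90.52 + 3.008 + 9.122 + 4.852 = 107.502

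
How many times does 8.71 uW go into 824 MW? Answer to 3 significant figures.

(824 × 10^6) / (8.71 × 10^-6) = 94.6 × 10^12

94600000000000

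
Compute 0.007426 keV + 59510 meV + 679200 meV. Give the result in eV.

In eV:
  0.007426 keV = 0.007426e3 eV = 7.426
  59510 meV = 59510e-3 eV = 59.51
  679200 meV = 679200e-3 eV = 679.2
Sum: 7.426 + 59.51 + 679.2 = 746.136

746.136 eV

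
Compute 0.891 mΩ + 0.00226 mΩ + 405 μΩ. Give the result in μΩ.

1298.26 μΩ

In μΩ:
  0.891 mΩ = 0.891 × 10^3 μΩ = 891
  0.00226 mΩ = 0.00226 × 10^3 μΩ = 2.26
  405 μΩ → 405
Sum: 891 + 2.26 + 405 = 1298.26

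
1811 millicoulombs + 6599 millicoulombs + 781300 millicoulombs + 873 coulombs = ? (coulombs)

In coulombs:
  1811 millicoulombs = 1811 × 10^-3 coulombs = 1.811
  6599 millicoulombs = 6599 × 10^-3 coulombs = 6.599
  781300 millicoulombs = 781300 × 10^-3 coulombs = 781.3
  873 coulombs → 873
Sum: 1.811 + 6.599 + 781.3 + 873 = 1662.71

1662.71 coulombs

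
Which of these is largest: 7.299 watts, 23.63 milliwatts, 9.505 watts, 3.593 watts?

9.505 watts

7.299 watts = 7.299 watts
23.63 milliwatts = 0.02363 watts
9.505 watts = 9.505 watts
3.593 watts = 3.593 watts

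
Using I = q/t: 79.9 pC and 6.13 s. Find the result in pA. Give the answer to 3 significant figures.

(79.9 × 10⁻¹²) / (6.13) = 13.034 × 10⁻¹² A

13.0 pA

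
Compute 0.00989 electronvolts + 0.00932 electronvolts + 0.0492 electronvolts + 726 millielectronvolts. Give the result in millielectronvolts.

794.41 millielectronvolts

In millielectronvolts:
  0.00989 electronvolts = 0.00989 × 10^3 millielectronvolts = 9.89
  0.00932 electronvolts = 0.00932 × 10^3 millielectronvolts = 9.32
  0.0492 electronvolts = 0.0492 × 10^3 millielectronvolts = 49.2
  726 millielectronvolts → 726
Sum: 9.89 + 9.32 + 49.2 + 726 = 794.41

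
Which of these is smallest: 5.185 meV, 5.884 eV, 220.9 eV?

5.185 meV

5.185 meV = 0.005185 eV
5.884 eV = 5.884 eV
220.9 eV = 220.9 eV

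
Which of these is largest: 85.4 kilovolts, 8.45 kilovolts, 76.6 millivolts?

85.4 kilovolts

85.4 kilovolts = 85400 volts
8.45 kilovolts = 8450 volts
76.6 millivolts = 0.0766 volts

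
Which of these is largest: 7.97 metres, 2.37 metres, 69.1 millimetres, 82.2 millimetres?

7.97 metres

7.97 metres = 7.97 metres
2.37 metres = 2.37 metres
69.1 millimetres = 0.0691 metres
82.2 millimetres = 0.0822 metres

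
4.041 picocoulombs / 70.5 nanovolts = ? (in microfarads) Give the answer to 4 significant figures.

57.32 microfarads

(4.041 × 10^-12) / (70.5 × 10^-9) = 0.0573191 × 10^-3 F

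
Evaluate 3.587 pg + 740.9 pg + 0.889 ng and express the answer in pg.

1633.487 pg

In pg:
  3.587 pg → 3.587
  740.9 pg → 740.9
  0.889 ng = 0.889 × 10³ pg = 889
Sum: 3.587 + 740.9 + 889 = 1633.487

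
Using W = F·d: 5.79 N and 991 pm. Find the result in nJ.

5.73789 nJ

5.79 × 991 × 10^-12 = 5737.89 × 10^-12 J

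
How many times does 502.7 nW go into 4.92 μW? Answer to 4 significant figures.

9.787

(4.92 × 10^-6) / (502.7 × 10^-9) = 0.0097871 × 10^3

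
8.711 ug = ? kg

0.000000008711 kg

micro = 1e-6, kilo = 1e3; factor is 1e-9.
8.711 × 1e-9 = 0.000000008711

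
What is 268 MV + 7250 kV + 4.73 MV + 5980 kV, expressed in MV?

In MV:
  268 MV → 268
  7250 kV = 7250 × 10^-3 MV = 7.25
  4.73 MV → 4.73
  5980 kV = 5980 × 10^-3 MV = 5.98
Sum: 268 + 7.25 + 4.73 + 5.98 = 285.96

285.96 MV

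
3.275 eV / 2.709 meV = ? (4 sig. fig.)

1209

(3.275) / (2.709 × 10^-3) = 1.2089 × 10^3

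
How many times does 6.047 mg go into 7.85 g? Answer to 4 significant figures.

1298

(7.85) / (6.047 × 10⁻³) = 1.2982 × 10³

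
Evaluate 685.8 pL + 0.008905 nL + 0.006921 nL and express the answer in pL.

In pL:
  685.8 pL → 685.8
  0.008905 nL = 0.008905 × 10³ pL = 8.905
  0.006921 nL = 0.006921 × 10³ pL = 6.921
Sum: 685.8 + 8.905 + 6.921 = 701.626

701.626 pL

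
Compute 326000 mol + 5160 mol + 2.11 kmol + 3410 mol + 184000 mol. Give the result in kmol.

520.68 kmol

In kmol:
  326000 mol = 326000 × 10^-3 kmol = 326
  5160 mol = 5160 × 10^-3 kmol = 5.16
  2.11 kmol → 2.11
  3410 mol = 3410 × 10^-3 kmol = 3.41
  184000 mol = 184000 × 10^-3 kmol = 184
Sum: 326 + 5.16 + 2.11 + 3.41 + 184 = 520.68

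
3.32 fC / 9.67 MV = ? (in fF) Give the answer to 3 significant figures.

(3.32 × 10^-15) / (9.67 × 10^6) = 0.34333 × 10^-21 F

0.000000343 fF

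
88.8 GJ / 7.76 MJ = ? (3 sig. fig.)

11400

(88.8e9) / (7.76e6) = 11.44e3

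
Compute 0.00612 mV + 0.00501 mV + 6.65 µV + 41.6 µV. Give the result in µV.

59.38 µV

In µV:
  0.00612 mV = 0.00612e3 µV = 6.12
  0.00501 mV = 0.00501e3 µV = 5.01
  6.65 µV → 6.65
  41.6 µV → 41.6
Sum: 6.12 + 5.01 + 6.65 + 41.6 = 59.38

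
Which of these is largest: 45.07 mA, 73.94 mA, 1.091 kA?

45.07 mA = 0.04507 A
73.94 mA = 0.07394 A
1.091 kA = 1091 A

1.091 kA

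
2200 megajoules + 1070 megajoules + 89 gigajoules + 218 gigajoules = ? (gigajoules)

310.27 gigajoules

In gigajoules:
  2200 megajoules = 2200e-3 gigajoules = 2.2
  1070 megajoules = 1070e-3 gigajoules = 1.07
  89 gigajoules → 89
  218 gigajoules → 218
Sum: 2.2 + 1.07 + 89 + 218 = 310.27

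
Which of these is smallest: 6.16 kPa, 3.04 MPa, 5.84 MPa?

6.16 kPa = 6160 Pa
3.04 MPa = 3040000 Pa
5.84 MPa = 5840000 Pa

6.16 kPa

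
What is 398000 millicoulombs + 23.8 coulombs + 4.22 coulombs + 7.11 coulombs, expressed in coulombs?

In coulombs:
  398000 millicoulombs = 398000 × 10⁻³ coulombs = 398
  23.8 coulombs → 23.8
  4.22 coulombs → 4.22
  7.11 coulombs → 7.11
Sum: 398 + 23.8 + 4.22 + 7.11 = 433.13

433.13 coulombs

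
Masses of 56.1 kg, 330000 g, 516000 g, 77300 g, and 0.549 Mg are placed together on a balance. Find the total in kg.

In kg:
  56.1 kg → 56.1
  330000 g = 330000 × 10⁻³ kg = 330
  516000 g = 516000 × 10⁻³ kg = 516
  77300 g = 77300 × 10⁻³ kg = 77.3
  0.549 Mg = 0.549 × 10³ kg = 549
Sum: 56.1 + 330 + 516 + 77.3 + 549 = 1528.4

1528.4 kg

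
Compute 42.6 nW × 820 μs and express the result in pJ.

34.932 pJ

42.6e-9 × 820e-6 = 34932e-15 J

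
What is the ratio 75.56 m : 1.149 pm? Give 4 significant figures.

65760000000000

(75.56) / (1.149e-12) = 65.762e12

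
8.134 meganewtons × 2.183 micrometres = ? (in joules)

17.756522 joules

8.134 × 10^6 × 2.183 × 10^-6 = 17.756522 J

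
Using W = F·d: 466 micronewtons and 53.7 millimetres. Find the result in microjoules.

466 × 10⁻⁶ × 53.7 × 10⁻³ = 25024.2 × 10⁻⁹ J

25.0242 microjoules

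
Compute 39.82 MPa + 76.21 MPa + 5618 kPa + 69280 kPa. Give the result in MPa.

190.928 MPa

In MPa:
  39.82 MPa → 39.82
  76.21 MPa → 76.21
  5618 kPa = 5618e-3 MPa = 5.618
  69280 kPa = 69280e-3 MPa = 69.28
Sum: 39.82 + 76.21 + 5.618 + 69.28 = 190.928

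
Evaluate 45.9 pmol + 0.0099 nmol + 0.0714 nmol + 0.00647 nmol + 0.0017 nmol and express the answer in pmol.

In pmol:
  45.9 pmol → 45.9
  0.0099 nmol = 0.0099 × 10³ pmol = 9.9
  0.0714 nmol = 0.0714 × 10³ pmol = 71.4
  0.00647 nmol = 0.00647 × 10³ pmol = 6.47
  0.0017 nmol = 0.0017 × 10³ pmol = 1.7
Sum: 45.9 + 9.9 + 71.4 + 6.47 + 1.7 = 135.37

135.37 pmol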